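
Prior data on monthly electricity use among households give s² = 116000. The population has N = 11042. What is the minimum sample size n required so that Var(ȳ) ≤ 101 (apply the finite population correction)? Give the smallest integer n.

Without fpc, n₀ = s²/D = 116000/101 = 1148.5149.
With fpc, (1 − n/N)·s²/n ≤ D requires n ≥ n₀/(1 + n₀/N) = 1148.5149/(1 + 1148.5149/11042) = 1040.3089.
Rounding up, n = 1041.

1041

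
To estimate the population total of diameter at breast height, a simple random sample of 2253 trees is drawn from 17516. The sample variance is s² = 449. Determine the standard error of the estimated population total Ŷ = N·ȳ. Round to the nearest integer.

7299

Var(Ŷ) = N²·Var(ȳ) = N²·(1 − n/N)·s²/n.
f = 2253/17516 = 0.12862526; Var(ȳ) = 0.87137474·449/2253 = 0.17365613.
Var(Ŷ) = 17516² · 0.17365613 = 5.3279482 × 10^7.
SE(Ŷ) = √(5.3279482 × 10^7) = 7299.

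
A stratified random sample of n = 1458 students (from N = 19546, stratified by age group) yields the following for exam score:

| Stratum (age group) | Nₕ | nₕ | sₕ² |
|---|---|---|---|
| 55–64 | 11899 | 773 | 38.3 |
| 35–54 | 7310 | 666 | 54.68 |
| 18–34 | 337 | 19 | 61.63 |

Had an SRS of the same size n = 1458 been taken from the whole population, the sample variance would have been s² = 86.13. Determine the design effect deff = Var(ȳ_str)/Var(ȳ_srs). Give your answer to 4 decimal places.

0.5216

Var(ȳ_str) = Σ Wₕ²(1−fₕ)sₕ²/nₕ with Wₕ = Nₕ/19546:
  55–64: (11899/19546)²·(1−773/11899)·38.3/773 = 0.017169317
  35–54: (7310/19546)²·(1−666/7310)·54.68/666 = 0.010437236
  18–34: (337/19546)²·(1−19/337)·61.63/19 = 9.0987095 × 10^-4
  → Var(ȳ_str) = 0.028516424.
Var(ȳ_srs) = (1 − 1458/19546)·86.13/1458 = 0.054667546.
deff = 0.028516424 / 0.054667546 = 0.5216.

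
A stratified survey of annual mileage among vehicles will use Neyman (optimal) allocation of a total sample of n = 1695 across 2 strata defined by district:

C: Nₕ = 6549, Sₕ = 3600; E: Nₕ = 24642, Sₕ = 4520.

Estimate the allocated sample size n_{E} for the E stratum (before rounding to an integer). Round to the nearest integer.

Neyman allocation: nₕ = n·NₕSₕ / Σⱼ NⱼSⱼ.
Σ NⱼSⱼ = 6549·3600 + 24642·4520 = 1.3495824 × 10^8.
n_{E} = 1695·24642·4520 / (1.3495824 × 10^8) = 1399.

1399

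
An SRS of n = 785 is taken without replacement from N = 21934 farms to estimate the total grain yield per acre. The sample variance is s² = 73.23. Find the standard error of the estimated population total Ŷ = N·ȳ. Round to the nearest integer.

Var(Ŷ) = N²·Var(ȳ) = N²·(1 − n/N)·s²/n.
f = 785/21934 = 0.03578919; Var(ȳ) = 0.96421081·73.23/785 = 0.089947972.
Var(Ŷ) = 21934² · 0.089947972 = 4.3274001 × 10^7.
SE(Ŷ) = √(4.3274001 × 10^7) = 6578.

6578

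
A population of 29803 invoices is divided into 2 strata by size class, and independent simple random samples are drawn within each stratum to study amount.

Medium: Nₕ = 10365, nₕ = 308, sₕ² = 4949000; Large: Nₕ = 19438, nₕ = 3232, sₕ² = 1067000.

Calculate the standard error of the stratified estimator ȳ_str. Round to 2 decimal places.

44.75

Var(ȳ_str) = Σₕ Wₕ²(1 − fₕ)sₕ²/nₕ with Wₕ = Nₕ/N, N = 29803.
Medium: Wₕ = 0.34778378; term = 0.34778378²·(1 − 0.02971539)·4949000/308 = 1885.7518.
Large: Wₕ = 0.65221622; term = 0.65221622²·(1 − 0.16627225)·1067000/3232 = 117.0848.
Sum = 2002.8366.
SE = √(2002.8366) = 44.75.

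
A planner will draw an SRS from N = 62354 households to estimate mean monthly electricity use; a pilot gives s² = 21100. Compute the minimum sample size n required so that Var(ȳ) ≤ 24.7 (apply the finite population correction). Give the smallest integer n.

Without fpc, n₀ = s²/D = 21100/24.7 = 854.2510.
With fpc, (1 − n/N)·s²/n ≤ D requires n ≥ n₀/(1 + n₀/N) = 854.2510/(1 + 854.2510/62354) = 842.7059.
Rounding up, n = 843.

843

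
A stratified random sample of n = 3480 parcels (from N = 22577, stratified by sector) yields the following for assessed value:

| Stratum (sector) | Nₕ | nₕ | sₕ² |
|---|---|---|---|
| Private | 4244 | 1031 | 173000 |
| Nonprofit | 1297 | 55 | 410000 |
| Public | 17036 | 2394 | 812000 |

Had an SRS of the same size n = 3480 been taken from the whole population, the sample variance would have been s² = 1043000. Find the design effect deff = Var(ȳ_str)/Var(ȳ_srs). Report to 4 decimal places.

Var(ȳ_str) = Σ Wₕ²(1−fₕ)sₕ²/nₕ with Wₕ = Nₕ/22577:
  Private: (4244/22577)²·(1−1031/4244)·173000/1031 = 4.4889118
  Nonprofit: (1297/22577)²·(1−55/1297)·410000/55 = 23.558643
  Public: (17036/22577)²·(1−2394/17036)·812000/2394 = 165.98447
  → Var(ȳ_str) = 194.03202.
Var(ȳ_srs) = (1 − 3480/22577)·1043000/3480 = 253.51519.
deff = 194.03202 / 253.51519 = 0.7654.

0.7654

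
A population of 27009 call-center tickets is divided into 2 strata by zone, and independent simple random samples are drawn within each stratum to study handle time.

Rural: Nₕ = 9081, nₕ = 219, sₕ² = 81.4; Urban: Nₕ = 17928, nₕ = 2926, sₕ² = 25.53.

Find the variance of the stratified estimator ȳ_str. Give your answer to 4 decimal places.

0.0442

Var(ȳ_str) = Σₕ Wₕ²(1 − fₕ)sₕ²/nₕ with Wₕ = Nₕ/N, N = 27009.
Rural: Wₕ = 0.33622126; term = 0.33622126²·(1 − 0.02411629)·81.4/219 = 0.041004234.
Urban: Wₕ = 0.66377874; term = 0.66377874²·(1 − 0.16320839)·25.53/2926 = 0.0032169217.
Sum = 0.044221156.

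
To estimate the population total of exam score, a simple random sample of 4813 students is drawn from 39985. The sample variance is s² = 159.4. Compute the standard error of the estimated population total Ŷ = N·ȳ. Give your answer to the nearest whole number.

Var(Ŷ) = N²·Var(ȳ) = N²·(1 − n/N)·s²/n.
f = 4813/39985 = 0.12037014; Var(ȳ) = 0.87962986·159.4/4813 = 0.029132142.
Var(Ŷ) = 39985² · 0.029132142 = 4.6576475 × 10^7.
SE(Ŷ) = √(4.6576475 × 10^7) = 6825.

6825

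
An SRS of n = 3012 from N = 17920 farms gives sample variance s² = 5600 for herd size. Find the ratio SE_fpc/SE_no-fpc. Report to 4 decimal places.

0.9121

f = n/N = 3012/17920 = 0.16808036.
SE_no-fpc = √(s²/n) = 1.3635358; SE_fpc = √((1−f)s²/n) = 1.2436759.
Ratio = √(1−f) = 0.91209629.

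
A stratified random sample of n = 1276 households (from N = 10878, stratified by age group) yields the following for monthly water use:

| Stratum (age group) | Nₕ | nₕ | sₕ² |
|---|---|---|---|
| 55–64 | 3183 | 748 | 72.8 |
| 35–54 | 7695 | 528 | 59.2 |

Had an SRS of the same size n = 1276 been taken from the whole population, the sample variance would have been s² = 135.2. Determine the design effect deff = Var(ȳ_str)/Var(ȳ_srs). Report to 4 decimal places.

Var(ȳ_str) = Σ Wₕ²(1−fₕ)sₕ²/nₕ with Wₕ = Nₕ/10878:
  55–64: (3183/10878)²·(1−748/3183)·72.8/748 = 0.0063748105
  35–54: (7695/10878)²·(1−528/7695)·59.2/528 = 0.052255945
  → Var(ȳ_str) = 0.058630756.
Var(ȳ_srs) = (1 − 1276/10878)·135.2/1276 = 0.093527358.
deff = 0.058630756 / 0.093527358 = 0.6269.

0.6269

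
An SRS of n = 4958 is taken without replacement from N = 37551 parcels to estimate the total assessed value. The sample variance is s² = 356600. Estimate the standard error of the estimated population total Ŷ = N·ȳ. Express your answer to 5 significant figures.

Var(Ŷ) = N²·Var(ȳ) = N²·(1 − n/N)·s²/n.
f = 4958/37551 = 0.13203377; Var(ȳ) = 0.86796623·356600/4958 = 62.427745.
Var(Ŷ) = 37551² · 62.427745 = 8.8027965 × 10^10.
SE(Ŷ) = √(8.8027965 × 10^10) = 296700.

296700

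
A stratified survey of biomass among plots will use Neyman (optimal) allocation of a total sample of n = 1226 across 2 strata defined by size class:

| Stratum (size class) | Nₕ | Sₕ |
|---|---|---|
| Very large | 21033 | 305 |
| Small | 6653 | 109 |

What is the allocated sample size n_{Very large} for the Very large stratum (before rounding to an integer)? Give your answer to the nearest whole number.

Neyman allocation: nₕ = n·NₕSₕ / Σⱼ NⱼSⱼ.
Σ NⱼSⱼ = 21033·305 + 6653·109 = 7.140242 × 10^6.
n_{Very large} = 1226·21033·305 / (7.140242 × 10^6) = 1101.

1101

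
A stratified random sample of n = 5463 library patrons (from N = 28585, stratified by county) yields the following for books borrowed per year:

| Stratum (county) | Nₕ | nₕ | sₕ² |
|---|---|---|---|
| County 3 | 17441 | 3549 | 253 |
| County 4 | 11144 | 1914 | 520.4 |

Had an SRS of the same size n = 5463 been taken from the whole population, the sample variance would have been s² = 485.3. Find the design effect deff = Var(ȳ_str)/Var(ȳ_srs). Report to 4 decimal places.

Var(ȳ_str) = Σ Wₕ²(1−fₕ)sₕ²/nₕ with Wₕ = Nₕ/28585:
  County 3: (17441/28585)²·(1−3549/17441)·253/3549 = 0.021138506
  County 4: (11144/28585)²·(1−1914/11144)·520.4/1914 = 0.034226443
  → Var(ȳ_str) = 0.055364949.
Var(ȳ_srs) = (1 − 5463/28585)·485.3/5463 = 0.071856538.
deff = 0.055364949 / 0.071856538 = 0.7705.

0.7705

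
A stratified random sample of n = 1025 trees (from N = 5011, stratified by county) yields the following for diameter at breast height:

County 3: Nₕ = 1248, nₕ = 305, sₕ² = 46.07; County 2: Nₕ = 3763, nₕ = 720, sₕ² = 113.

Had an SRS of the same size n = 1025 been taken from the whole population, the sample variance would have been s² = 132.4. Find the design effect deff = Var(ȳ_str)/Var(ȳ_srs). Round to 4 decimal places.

0.7655

Var(ȳ_str) = Σ Wₕ²(1−fₕ)sₕ²/nₕ with Wₕ = Nₕ/5011:
  County 3: (1248/5011)²·(1−305/1248)·46.07/305 = 0.0070793901
  County 2: (3763/5011)²·(1−720/3763)·113/720 = 0.071570378
  → Var(ȳ_str) = 0.078649768.
Var(ȳ_srs) = (1 − 1025/5011)·132.4/1025 = 0.10274886.
deff = 0.078649768 / 0.10274886 = 0.7655.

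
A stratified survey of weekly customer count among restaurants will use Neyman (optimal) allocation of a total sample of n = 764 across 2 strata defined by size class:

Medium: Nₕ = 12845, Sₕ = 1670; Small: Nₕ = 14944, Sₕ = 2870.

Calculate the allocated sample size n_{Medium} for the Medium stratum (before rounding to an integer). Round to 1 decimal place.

254.7

Neyman allocation: nₕ = n·NₕSₕ / Σⱼ NⱼSⱼ.
Σ NⱼSⱼ = 12845·1670 + 14944·2870 = 6.434043 × 10^7.
n_{Medium} = 764·12845·1670 / (6.434043 × 10^7) = 254.7.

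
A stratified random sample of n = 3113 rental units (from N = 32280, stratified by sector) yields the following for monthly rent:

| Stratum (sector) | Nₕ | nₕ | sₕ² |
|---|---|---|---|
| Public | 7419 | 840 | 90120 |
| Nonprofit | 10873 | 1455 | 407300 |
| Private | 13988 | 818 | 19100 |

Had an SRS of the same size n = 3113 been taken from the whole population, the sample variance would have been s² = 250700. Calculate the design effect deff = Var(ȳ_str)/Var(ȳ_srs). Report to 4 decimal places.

Var(ȳ_str) = Σ Wₕ²(1−fₕ)sₕ²/nₕ with Wₕ = Nₕ/32280:
  Public: (7419/32280)²·(1−840/7419)·90120/840 = 5.0255095
  Nonprofit: (10873/32280)²·(1−1455/10873)·407300/1455 = 27.510117
  Private: (13988/32280)²·(1−818/13988)·19100/818 = 4.1281399
  → Var(ȳ_str) = 36.663766.
Var(ȳ_srs) = (1 − 3113/32280)·250700/3113 = 72.766829.
deff = 36.663766 / 72.766829 = 0.5039.

0.5039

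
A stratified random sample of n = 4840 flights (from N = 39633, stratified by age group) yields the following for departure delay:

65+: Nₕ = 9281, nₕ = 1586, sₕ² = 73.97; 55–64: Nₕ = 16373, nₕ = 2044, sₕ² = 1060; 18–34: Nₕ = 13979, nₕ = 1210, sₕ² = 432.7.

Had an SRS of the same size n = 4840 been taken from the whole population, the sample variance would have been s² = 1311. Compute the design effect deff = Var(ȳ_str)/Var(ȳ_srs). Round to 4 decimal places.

0.5055

Var(ȳ_str) = Σ Wₕ²(1−fₕ)sₕ²/nₕ with Wₕ = Nₕ/39633:
  65+: (9281/39633)²·(1−1586/9281)·73.97/1586 = 0.0021205179
  55–64: (16373/39633)²·(1−2044/16373)·1060/2044 = 0.077456028
  18–34: (13979/39633)²·(1−1210/13979)·432.7/1210 = 0.040636905
  → Var(ȳ_str) = 0.12021345.
Var(ȳ_srs) = (1 − 4840/39633)·1311/4840 = 0.23778927.
deff = 0.12021345 / 0.23778927 = 0.5055.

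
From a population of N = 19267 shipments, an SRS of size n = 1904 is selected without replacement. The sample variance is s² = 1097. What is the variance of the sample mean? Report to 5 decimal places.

Under SRS without replacement, Var(ȳ) = (1 − f)·s²/n with f = n/N = 1904/19267 = 0.09882182.
Var(ȳ) = (1 − 0.09882182)·1097/1904 = 0.90117818·0.57615546 = 0.51921873.

0.51922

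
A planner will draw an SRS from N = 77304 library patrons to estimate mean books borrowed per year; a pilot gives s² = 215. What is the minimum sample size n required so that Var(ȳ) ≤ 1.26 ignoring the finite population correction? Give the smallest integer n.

171

Without fpc, n₀ = s²/D = 215/1.26 = 170.6349.
Rounding up, n = 171.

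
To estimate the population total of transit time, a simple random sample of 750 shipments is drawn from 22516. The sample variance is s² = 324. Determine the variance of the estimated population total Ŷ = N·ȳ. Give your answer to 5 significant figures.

2.1172 × 10^8

Var(Ŷ) = N²·Var(ȳ) = N²·(1 − n/N)·s²/n.
f = 750/22516 = 0.03330965; Var(ȳ) = 0.96669035·324/750 = 0.41761023.
Var(Ŷ) = 22516² · 0.41761023 = 2.1171597 × 10^8.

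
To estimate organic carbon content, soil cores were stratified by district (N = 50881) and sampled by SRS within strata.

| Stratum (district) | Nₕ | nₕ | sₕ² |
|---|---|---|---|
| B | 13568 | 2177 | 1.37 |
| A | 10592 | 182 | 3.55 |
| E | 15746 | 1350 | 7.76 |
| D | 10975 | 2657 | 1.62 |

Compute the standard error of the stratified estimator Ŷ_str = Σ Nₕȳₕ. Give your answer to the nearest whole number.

1899

Var(Ŷ_str) = Σₕ Nₕ²(1 − fₕ)sₕ²/nₕ.
B: 13568²·(1 − 2177/13568)·1.37/2177 = 97261.245.
A: 10592²·(1 − 182/10592)·3.55/182 = 2.1507289 × 10^6.
E: 15746²·(1 − 1350/15746)·7.76/1350 = 1.3029869 × 10^6.
D: 10975²·(1 − 2657/10975)·1.62/2657 = 55660.475.
Sum = 3.6066375 × 10^6.
SE = √(3.6066375 × 10^6) = 1899.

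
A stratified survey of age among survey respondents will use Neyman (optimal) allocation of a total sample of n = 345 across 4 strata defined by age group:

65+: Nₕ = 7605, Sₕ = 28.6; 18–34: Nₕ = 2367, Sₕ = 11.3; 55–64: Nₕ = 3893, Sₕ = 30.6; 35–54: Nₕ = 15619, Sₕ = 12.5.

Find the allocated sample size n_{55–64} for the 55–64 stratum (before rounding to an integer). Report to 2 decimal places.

Neyman allocation: nₕ = n·NₕSₕ / Σⱼ NⱼSⱼ.
Σ NⱼSⱼ = 7605·28.6 + 2367·11.3 + 3893·30.6 + 15619·12.5 = 558613.4.
n_{55–64} = 345·3893·30.6 / 558613.4 = 73.57.

73.57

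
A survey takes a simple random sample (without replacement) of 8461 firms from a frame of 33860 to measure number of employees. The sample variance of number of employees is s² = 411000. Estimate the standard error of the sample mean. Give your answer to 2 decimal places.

6.04

Under SRS without replacement, Var(ȳ) = (1 − f)·s²/n with f = n/N = 8461/33860 = 0.24988187.
Var(ȳ) = (1 − 0.24988187)·411000/8461 = 0.75011813·48.575818 = 36.437602.
SE(ȳ) = √(36.437602) = 6.04.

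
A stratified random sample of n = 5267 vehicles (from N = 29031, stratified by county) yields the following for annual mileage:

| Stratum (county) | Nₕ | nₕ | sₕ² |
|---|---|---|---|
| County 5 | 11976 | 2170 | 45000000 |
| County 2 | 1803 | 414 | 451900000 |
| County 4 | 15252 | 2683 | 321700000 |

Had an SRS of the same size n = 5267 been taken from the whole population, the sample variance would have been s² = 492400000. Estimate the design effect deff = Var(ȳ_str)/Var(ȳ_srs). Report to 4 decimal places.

0.4365

Var(ȳ_str) = Σ Wₕ²(1−fₕ)sₕ²/nₕ with Wₕ = Nₕ/29031:
  County 5: (11976/29031)²·(1−2170/11976)·45000000/2170 = 2889.565
  County 2: (1803/29031)²·(1−414/1803)·451900000/414 = 3243.5155
  County 4: (15252/29031)²·(1−2683/15252)·321700000/2683 = 27273.063
  → Var(ȳ_str) = 33406.144.
Var(ȳ_srs) = (1 − 5267/29031)·492400000/5267 = 76526.575.
deff = 33406.144 / 76526.575 = 0.4365.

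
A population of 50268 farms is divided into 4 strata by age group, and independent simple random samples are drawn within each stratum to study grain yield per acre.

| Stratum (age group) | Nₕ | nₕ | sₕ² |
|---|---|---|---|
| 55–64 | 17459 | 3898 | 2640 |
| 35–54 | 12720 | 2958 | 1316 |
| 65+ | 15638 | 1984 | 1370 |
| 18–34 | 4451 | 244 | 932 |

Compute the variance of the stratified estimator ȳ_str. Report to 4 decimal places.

Var(ȳ_str) = Σₕ Wₕ²(1 − fₕ)sₕ²/nₕ with Wₕ = Nₕ/N, N = 50268.
55–64: Wₕ = 0.34731837; term = 0.34731837²·(1 − 0.22326594)·2640/3898 = 0.063458523.
35–54: Wₕ = 0.25304369; term = 0.25304369²·(1 − 0.23254717)·1316/2958 = 0.02186253.
65+: Wₕ = 0.31109254; term = 0.31109254²·(1 − 0.12687044)·1370/1984 = 0.058349454.
18–34: Wₕ = 0.08854540; term = 0.08854540²·(1 − 0.05481914)·932/244 = 0.02830564.
Sum = 0.17197615.

0.1720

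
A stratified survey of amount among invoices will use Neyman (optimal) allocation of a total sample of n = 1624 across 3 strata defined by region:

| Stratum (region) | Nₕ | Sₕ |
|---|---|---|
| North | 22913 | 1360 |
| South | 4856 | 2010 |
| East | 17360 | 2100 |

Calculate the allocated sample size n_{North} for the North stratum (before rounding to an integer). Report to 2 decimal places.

Neyman allocation: nₕ = n·NₕSₕ / Σⱼ NⱼSⱼ.
Σ NⱼSⱼ = 22913·1360 + 4856·2010 + 17360·2100 = 7.737824 × 10^7.
n_{North} = 1624·22913·1360 / (7.737824 × 10^7) = 654.02.

654.02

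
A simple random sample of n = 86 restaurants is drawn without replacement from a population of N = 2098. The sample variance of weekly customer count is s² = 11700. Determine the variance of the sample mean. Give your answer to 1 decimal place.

Under SRS without replacement, Var(ȳ) = (1 − f)·s²/n with f = n/N = 86/2098 = 0.04099142.
Var(ȳ) = (1 − 0.04099142)·11700/86 = 0.95900858·136.04651 = 130.46977.

130.5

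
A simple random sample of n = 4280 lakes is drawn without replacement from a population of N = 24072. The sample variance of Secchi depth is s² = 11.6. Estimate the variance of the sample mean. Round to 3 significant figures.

0.00223

Under SRS without replacement, Var(ȳ) = (1 − f)·s²/n with f = n/N = 4280/24072 = 0.17779993.
Var(ȳ) = (1 − 0.17779993)·11.6/4280 = 0.82220007·0.0027102804 = 0.0022283927.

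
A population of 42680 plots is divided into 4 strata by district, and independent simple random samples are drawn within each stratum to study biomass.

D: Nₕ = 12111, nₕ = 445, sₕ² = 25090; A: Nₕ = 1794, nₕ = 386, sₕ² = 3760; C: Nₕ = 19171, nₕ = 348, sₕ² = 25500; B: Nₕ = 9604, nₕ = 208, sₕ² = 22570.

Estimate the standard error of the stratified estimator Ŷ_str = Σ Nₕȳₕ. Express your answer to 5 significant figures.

210300

Var(Ŷ_str) = Σₕ Nₕ²(1 − fₕ)sₕ²/nₕ.
D: 12111²·(1 − 445/12111)·25090/445 = 7.9660426 × 10^9.
A: 1794²·(1 − 386/1794)·3760/386 = 2.4605128 × 10^7.
C: 19171²·(1 − 348/19171)·25500/348 = 2.6442015 × 10^10.
B: 9604²·(1 − 208/9604)·22570/208 = 9.7918191 × 10^9.
Sum = 4.4224482 × 10^10.
SE = √(4.4224482 × 10^10) = 210300.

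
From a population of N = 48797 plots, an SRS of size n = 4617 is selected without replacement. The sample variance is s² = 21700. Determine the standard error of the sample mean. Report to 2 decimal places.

Under SRS without replacement, Var(ȳ) = (1 − f)·s²/n with f = n/N = 4617/48797 = 0.09461647.
Var(ȳ) = (1 − 0.09461647)·21700/4617 = 0.90538353·4.7000217 = 4.2553222.
SE(ȳ) = √(4.2553222) = 2.06.

2.06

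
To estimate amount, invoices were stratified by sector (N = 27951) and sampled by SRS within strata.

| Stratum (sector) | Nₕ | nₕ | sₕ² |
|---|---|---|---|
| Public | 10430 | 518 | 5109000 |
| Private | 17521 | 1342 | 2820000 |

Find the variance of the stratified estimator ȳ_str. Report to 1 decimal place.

Var(ȳ_str) = Σₕ Wₕ²(1 − fₕ)sₕ²/nₕ with Wₕ = Nₕ/N, N = 27951.
Public: Wₕ = 0.37315302; term = 0.37315302²·(1 − 0.04966443)·5109000/518 = 1305.1398.
Private: Wₕ = 0.62684698; term = 0.62684698²·(1 − 0.07659380)·2820000/1342 = 762.45191.
Sum = 2067.5917.

2067.6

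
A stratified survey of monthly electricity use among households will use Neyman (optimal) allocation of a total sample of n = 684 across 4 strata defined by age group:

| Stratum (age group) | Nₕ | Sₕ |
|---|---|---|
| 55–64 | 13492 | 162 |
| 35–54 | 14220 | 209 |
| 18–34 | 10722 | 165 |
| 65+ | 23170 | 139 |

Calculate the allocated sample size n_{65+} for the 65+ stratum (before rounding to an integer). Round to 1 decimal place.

Neyman allocation: nₕ = n·NₕSₕ / Σⱼ NⱼSⱼ.
Σ NⱼSⱼ = 13492·162 + 14220·209 + 10722·165 + 23170·139 = 1.0147444 × 10^7.
n_{65+} = 684·23170·139 / (1.0147444 × 10^7) = 217.1.

217.1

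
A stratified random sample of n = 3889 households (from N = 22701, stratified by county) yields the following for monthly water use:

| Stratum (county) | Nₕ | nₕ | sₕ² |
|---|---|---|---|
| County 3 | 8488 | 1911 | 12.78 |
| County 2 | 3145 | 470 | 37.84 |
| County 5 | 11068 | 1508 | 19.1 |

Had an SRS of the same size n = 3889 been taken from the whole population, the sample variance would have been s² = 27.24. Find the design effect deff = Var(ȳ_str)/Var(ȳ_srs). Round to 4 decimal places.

Var(ȳ_str) = Σ Wₕ²(1−fₕ)sₕ²/nₕ with Wₕ = Nₕ/22701:
  County 3: (8488/22701)²·(1−1911/8488)·12.78/1911 = 7.2445832 × 10^-4
  County 2: (3145/22701)²·(1−470/3145)·37.84/470 = 0.00131434
  County 5: (11068/22701)²·(1−1508/11068)·19.1/1508 = 0.0026005733
  → Var(ȳ_str) = 0.0046393716.
Var(ȳ_srs) = (1 − 3889/22701)·27.24/3889 = 0.0058044242.
deff = 0.0046393716 / 0.0058044242 = 0.7993.

0.7993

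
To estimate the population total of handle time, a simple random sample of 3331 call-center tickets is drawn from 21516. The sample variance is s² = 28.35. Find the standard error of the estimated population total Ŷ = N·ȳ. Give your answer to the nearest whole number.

Var(Ŷ) = N²·Var(ȳ) = N²·(1 − n/N)·s²/n.
f = 3331/21516 = 0.15481502; Var(ȳ) = 0.84518498·28.35/3331 = 0.0071933336.
Var(Ŷ) = 21516² · 0.0071933336 = 3.3300693 × 10^6.
SE(Ŷ) = √(3.3300693 × 10^6) = 1825.

1825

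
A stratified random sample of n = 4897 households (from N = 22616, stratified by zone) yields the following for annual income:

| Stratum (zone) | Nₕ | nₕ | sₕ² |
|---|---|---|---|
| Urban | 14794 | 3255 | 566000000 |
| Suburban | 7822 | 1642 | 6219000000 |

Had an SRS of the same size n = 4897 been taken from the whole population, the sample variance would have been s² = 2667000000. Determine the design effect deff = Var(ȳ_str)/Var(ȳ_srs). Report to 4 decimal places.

Var(ȳ_str) = Σ Wₕ²(1−fₕ)sₕ²/nₕ with Wₕ = Nₕ/22616:
  Urban: (14794/22616)²·(1−3255/14794)·566000000/3255 = 58034.685
  Suburban: (7822/22616)²·(1−1642/7822)·6219000000/1642 = 357949.78
  → Var(ȳ_str) = 415984.47.
Var(ȳ_srs) = (1 − 4897/22616)·2667000000/4897 = 426693.79.
deff = 415984.47 / 426693.79 = 0.9749.

0.9749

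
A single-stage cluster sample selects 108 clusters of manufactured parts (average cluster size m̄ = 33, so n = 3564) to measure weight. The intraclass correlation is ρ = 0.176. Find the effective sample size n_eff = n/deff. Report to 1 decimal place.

537.4

deff = 1 + (33 − 1)·0.176 = 1 + 5.632 = 6.632.
n_eff = 3564 / 6.632 = 537.4.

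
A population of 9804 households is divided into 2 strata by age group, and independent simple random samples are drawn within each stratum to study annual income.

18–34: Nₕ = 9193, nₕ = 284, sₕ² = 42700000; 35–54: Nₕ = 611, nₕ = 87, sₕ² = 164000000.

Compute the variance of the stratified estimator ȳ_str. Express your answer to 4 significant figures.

Var(ȳ_str) = Σₕ Wₕ²(1 − fₕ)sₕ²/nₕ with Wₕ = Nₕ/N, N = 9804.
18–34: Wₕ = 0.93767850; term = 0.93767850²·(1 − 0.03089307)·42700000/284 = 128111.8.
35–54: Wₕ = 0.06232150; term = 0.06232150²·(1 − 0.14238953)·164000000/87 = 6279.0001.
Sum = 134390.8.

134400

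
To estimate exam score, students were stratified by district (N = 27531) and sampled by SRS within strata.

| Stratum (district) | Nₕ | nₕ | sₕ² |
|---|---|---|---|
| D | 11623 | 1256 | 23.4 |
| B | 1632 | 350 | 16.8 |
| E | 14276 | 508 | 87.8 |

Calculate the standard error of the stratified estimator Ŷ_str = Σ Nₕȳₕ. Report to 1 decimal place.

Var(Ŷ_str) = Σₕ Nₕ²(1 − fₕ)sₕ²/nₕ.
D: 11623²·(1 − 1256/11623)·23.4/1256 = 2.2449029 × 10^6.
B: 1632²·(1 − 350/1632)·16.8/350 = 100426.75.
E: 14276²·(1 − 508/14276)·87.8/508 = 3.397099 × 10^7.
Sum = 3.631632 × 10^7.
SE = √(3.631632 × 10^7) = 6026.3.

6026.3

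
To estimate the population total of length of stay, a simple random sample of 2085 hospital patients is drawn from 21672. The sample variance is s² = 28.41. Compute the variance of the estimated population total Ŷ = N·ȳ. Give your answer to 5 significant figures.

Var(Ŷ) = N²·Var(ȳ) = N²·(1 − n/N)·s²/n.
f = 2085/21672 = 0.09620709; Var(ȳ) = 0.90379291·28.41/2085 = 0.012314991.
Var(Ŷ) = 21672² · 0.012314991 = 5.7840506 × 10^6.

5.7841 × 10^6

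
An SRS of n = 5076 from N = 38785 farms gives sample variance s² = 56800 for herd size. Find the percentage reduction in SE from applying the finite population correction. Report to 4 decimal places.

f = n/N = 5076/38785 = 0.13087534.
SE_no-fpc = √(s²/n) = 3.3451328; SE_fpc = √((1−f)s²/n) = 3.1185621.
Ratio = √(1−f) = 0.93226856. Reduction = 100·(1 − 0.93226856) = 6.7731%.

6.7731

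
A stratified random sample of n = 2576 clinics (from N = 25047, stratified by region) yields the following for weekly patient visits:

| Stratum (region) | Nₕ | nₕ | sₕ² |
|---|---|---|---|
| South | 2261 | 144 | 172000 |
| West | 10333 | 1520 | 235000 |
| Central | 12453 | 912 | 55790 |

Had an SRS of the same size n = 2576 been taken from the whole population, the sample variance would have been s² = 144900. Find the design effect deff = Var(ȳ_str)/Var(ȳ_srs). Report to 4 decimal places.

Var(ȳ_str) = Σ Wₕ²(1−fₕ)sₕ²/nₕ with Wₕ = Nₕ/25047:
  South: (2261/25047)²·(1−144/2261)·172000/144 = 9.1133058
  West: (10333/25047)²·(1−1520/10333)·235000/1520 = 22.442077
  Central: (12453/25047)²·(1−912/12453)·55790/912 = 14.014174
  → Var(ȳ_str) = 45.569557.
Var(ȳ_srs) = (1 − 2576/25047)·144900/2576 = 50.464876.
deff = 45.569557 / 50.464876 = 0.9030.

0.9030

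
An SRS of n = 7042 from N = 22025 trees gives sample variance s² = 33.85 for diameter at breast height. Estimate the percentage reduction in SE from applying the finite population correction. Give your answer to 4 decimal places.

f = n/N = 7042/22025 = 0.31972758.
SE_no-fpc = √(s²/n) = 0.069331617; SE_fpc = √((1−f)s²/n) = 0.057183766.
Ratio = √(1−f) = 0.82478629. Reduction = 100·(1 − 0.82478629) = 17.5214%.

17.5214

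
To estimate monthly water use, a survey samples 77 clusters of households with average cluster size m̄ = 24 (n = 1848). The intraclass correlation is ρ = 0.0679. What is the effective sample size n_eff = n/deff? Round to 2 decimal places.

deff = 1 + (24 − 1)·0.0679 = 1 + 1.5617 = 2.5617.
n_eff = 1848 / 2.5617 = 721.40.

721.40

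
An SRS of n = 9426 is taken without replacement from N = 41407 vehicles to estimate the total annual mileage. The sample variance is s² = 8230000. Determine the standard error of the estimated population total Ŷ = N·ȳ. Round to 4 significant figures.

1.075 × 10^6

Var(Ŷ) = N²·Var(ȳ) = N²·(1 − n/N)·s²/n.
f = 9426/41407 = 0.22764267; Var(ȳ) = 0.77235733·8230000/9426 = 674.35825.
Var(Ŷ) = 41407² · 674.35825 = 1.156214 × 10^12.
SE(Ŷ) = √(1.156214 × 10^12) = 1.075 × 10^6.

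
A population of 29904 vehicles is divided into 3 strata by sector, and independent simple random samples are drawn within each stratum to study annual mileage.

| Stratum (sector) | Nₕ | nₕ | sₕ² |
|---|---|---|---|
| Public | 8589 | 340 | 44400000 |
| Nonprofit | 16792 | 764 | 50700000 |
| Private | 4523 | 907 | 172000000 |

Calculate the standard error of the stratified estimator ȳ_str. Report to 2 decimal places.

Var(ȳ_str) = Σₕ Wₕ²(1 − fₕ)sₕ²/nₕ with Wₕ = Nₕ/N, N = 29904.
Public: Wₕ = 0.28721910; term = 0.28721910²·(1 − 0.03958552)·44400000/340 = 10346.403.
Nonprofit: Wₕ = 0.56153023; term = 0.56153023²·(1 − 0.04549786)·50700000/764 = 19972.747.
Private: Wₕ = 0.15125067; term = 0.15125067²·(1 − 0.20053062)·172000000/907 = 3468.3076.
Sum = 33787.458.
SE = √(33787.458) = 183.81.

183.81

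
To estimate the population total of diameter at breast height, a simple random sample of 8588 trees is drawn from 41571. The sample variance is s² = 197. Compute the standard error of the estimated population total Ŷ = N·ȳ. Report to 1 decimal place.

5608.3

Var(Ŷ) = N²·Var(ȳ) = N²·(1 − n/N)·s²/n.
f = 8588/41571 = 0.20658632; Var(ȳ) = 0.79341368·197/8588 = 0.018200104.
Var(Ŷ) = 41571² · 0.018200104 = 3.1452474 × 10^7.
SE(Ŷ) = √(3.1452474 × 10^7) = 5608.3.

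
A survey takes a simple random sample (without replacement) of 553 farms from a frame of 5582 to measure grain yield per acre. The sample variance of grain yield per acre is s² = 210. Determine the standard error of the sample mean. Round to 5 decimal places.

0.58492

Under SRS without replacement, Var(ȳ) = (1 − f)·s²/n with f = n/N = 553/5582 = 0.09906843.
Var(ȳ) = (1 − 0.09906843)·210/553 = 0.90093157·0.37974684 = 0.34212591.
SE(ȳ) = √(0.34212591) = 0.58492.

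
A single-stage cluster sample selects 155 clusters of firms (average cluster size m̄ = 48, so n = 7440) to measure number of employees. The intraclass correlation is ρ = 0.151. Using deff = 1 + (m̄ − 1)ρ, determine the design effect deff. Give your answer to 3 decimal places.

8.097

deff = 1 + (48 − 1)·0.151 = 1 + 7.097 = 8.097.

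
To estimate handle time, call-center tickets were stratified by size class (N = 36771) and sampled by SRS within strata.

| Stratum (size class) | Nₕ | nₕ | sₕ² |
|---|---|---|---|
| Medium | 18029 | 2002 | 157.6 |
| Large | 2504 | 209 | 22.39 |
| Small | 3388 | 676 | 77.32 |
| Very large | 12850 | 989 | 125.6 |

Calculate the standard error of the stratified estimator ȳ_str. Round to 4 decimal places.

0.1799

Var(ȳ_str) = Σₕ Wₕ²(1 − fₕ)sₕ²/nₕ with Wₕ = Nₕ/N, N = 36771.
Medium: Wₕ = 0.49030486; term = 0.49030486²·(1 − 0.11104332)·157.6/2002 = 0.016823065.
Large: Wₕ = 0.06809714; term = 0.06809714²·(1 − 0.08346645)·22.39/209 = 4.5531708 × 10^-4.
Small: Wₕ = 0.09213783; term = 0.09213783²·(1 − 0.19952774)·77.32/676 = 7.7726185 × 10^-4.
Very large: Wₕ = 0.34946017; term = 0.34946017²·(1 − 0.07696498)·125.6/989 = 0.014315512.
Sum = 0.032371156.
SE = √(0.032371156) = 0.1799.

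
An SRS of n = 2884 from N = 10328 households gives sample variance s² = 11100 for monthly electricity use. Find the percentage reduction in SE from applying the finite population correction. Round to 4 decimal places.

f = n/N = 2884/10328 = 0.27924090.
SE_no-fpc = √(s²/n) = 1.9618412; SE_fpc = √((1−f)s²/n) = 1.6655548.
Ratio = √(1−f) = 0.84897532. Reduction = 100·(1 − 0.84897532) = 15.1025%.

15.1025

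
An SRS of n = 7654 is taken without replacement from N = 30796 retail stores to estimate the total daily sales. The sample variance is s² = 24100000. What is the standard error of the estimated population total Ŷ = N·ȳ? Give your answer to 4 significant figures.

Var(Ŷ) = N²·Var(ȳ) = N²·(1 − n/N)·s²/n.
f = 7654/30796 = 0.24853877; Var(ȳ) = 0.75146123·24100000/7654 = 2366.1113.
Var(Ŷ) = 30796² · 2366.1113 = 2.2440049 × 10^12.
SE(Ŷ) = √(2.2440049 × 10^12) = 1.498 × 10^6.

1.498 × 10^6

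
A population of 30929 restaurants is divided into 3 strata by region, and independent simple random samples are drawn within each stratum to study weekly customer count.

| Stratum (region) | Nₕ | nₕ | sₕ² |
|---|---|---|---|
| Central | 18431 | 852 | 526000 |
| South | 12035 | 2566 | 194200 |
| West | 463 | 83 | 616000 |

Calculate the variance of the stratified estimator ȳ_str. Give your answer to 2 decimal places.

Var(ȳ_str) = Σₕ Wₕ²(1 − fₕ)sₕ²/nₕ with Wₕ = Nₕ/N, N = 30929.
Central: Wₕ = 0.59591322; term = 0.59591322²·(1 − 0.04622647)·526000/852 = 209.10165.
South: Wₕ = 0.38911701; term = 0.38911701²·(1 − 0.21321147)·194200/2566 = 9.0159403.
West: Wₕ = 0.01496977; term = 0.01496977²·(1 − 0.17926566)·616000/83 = 1.3650088.
Sum = 219.4826.

219.48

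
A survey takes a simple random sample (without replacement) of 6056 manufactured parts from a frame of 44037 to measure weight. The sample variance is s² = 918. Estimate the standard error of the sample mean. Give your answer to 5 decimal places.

0.36158

Under SRS without replacement, Var(ȳ) = (1 − f)·s²/n with f = n/N = 6056/44037 = 0.13752072.
Var(ȳ) = (1 − 0.13752072)·918/6056 = 0.86247928·0.1515852 = 0.1307391.
SE(ȳ) = √(0.1307391) = 0.36158.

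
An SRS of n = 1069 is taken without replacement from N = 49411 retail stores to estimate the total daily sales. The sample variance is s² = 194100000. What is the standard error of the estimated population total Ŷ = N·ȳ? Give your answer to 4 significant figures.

2.083 × 10^7

Var(Ŷ) = N²·Var(ȳ) = N²·(1 − n/N)·s²/n.
f = 1069/49411 = 0.02163486; Var(ȳ) = 0.97836514·194100000/1069 = 177643.29.
Var(Ŷ) = 49411² · 177643.29 = 4.3370666 × 10^14.
SE(Ŷ) = √(4.3370666 × 10^14) = 2.083 × 10^7.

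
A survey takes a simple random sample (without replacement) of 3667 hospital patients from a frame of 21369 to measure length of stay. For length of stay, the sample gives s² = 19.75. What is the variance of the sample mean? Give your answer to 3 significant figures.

Under SRS without replacement, Var(ȳ) = (1 − f)·s²/n with f = n/N = 3667/21369 = 0.17160373.
Var(ȳ) = (1 − 0.17160373)·19.75/3667 = 0.82839627·0.005385874 = 0.004461638.

0.00446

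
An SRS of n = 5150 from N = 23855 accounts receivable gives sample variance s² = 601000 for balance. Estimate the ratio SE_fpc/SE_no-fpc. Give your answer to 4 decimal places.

f = n/N = 5150/23855 = 0.21588765.
SE_no-fpc = √(s²/n) = 10.802732; SE_fpc = √((1−f)s²/n) = 9.5658324.
Ratio = √(1−f) = 0.88550118.

0.8855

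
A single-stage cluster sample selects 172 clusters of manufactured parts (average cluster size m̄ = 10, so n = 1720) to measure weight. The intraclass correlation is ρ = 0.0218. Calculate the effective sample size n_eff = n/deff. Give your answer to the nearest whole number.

1438

deff = 1 + (10 − 1)·0.0218 = 1 + 0.1962 = 1.1962.
n_eff = 1720 / 1.1962 = 1438.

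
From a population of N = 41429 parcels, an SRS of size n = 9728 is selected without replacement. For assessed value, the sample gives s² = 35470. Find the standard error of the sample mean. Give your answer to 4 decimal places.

1.6703

Under SRS without replacement, Var(ȳ) = (1 − f)·s²/n with f = n/N = 9728/41429 = 0.23481136.
Var(ȳ) = (1 − 0.23481136)·35470/9728 = 0.76518864·3.646176 = 2.7900124.
SE(ȳ) = √(2.7900124) = 1.6703.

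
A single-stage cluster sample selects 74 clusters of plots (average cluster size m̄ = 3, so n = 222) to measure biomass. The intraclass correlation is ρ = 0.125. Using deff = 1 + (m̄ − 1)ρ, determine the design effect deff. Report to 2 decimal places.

deff = 1 + (3 − 1)·0.125 = 1 + 0.25 = 1.25.

1.25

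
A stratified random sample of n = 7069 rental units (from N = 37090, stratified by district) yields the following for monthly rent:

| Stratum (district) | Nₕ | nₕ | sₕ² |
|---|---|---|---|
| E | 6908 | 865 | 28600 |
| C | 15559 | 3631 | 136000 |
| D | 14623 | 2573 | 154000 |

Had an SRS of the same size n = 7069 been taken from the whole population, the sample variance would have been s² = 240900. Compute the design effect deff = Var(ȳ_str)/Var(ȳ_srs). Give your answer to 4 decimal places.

Var(ȳ_str) = Σ Wₕ²(1−fₕ)sₕ²/nₕ with Wₕ = Nₕ/37090:
  E: (6908/37090)²·(1−865/6908)·28600/865 = 1.003324
  C: (15559/37090)²·(1−3631/15559)·136000/3631 = 5.0529884
  D: (14623/37090)²·(1−2573/14623)·154000/2573 = 7.666388
  → Var(ȳ_str) = 13.7227.
Var(ȳ_srs) = (1 − 7069/37090)·240900/7069 = 27.583358.
deff = 13.7227 / 27.583358 = 0.4975.

0.4975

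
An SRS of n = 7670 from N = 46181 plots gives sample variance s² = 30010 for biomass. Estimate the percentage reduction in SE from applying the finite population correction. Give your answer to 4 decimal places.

f = n/N = 7670/46181 = 0.16608562.
SE_no-fpc = √(s²/n) = 1.9780411; SE_fpc = √((1−f)s²/n) = 1.8063256.
Ratio = √(1−f) = 0.91318913. Reduction = 100·(1 − 0.91318913) = 8.6811%.

8.6811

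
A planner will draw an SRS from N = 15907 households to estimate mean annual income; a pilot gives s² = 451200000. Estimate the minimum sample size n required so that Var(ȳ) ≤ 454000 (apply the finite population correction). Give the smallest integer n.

936

Without fpc, n₀ = s²/D = 451200000/454000 = 993.8326.
With fpc, (1 − n/N)·s²/n ≤ D requires n ≥ n₀/(1 + n₀/N) = 993.8326/(1 + 993.8326/15907) = 935.3915.
Rounding up, n = 936.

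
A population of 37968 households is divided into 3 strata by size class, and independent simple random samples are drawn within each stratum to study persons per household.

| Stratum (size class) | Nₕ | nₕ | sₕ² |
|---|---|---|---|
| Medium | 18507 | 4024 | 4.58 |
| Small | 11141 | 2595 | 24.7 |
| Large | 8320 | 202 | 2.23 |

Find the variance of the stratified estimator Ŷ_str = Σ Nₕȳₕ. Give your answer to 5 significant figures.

1.9570 × 10^6

Var(Ŷ_str) = Σₕ Nₕ²(1 − fₕ)sₕ²/nₕ.
Medium: 18507²·(1 − 4024/18507)·4.58/4024 = 305071.8.
Small: 11141²·(1 − 2595/11141)·24.7/2595 = 906247.15.
Large: 8320²·(1 − 202/8320)·2.23/202 = 745634.28.
Sum = 1.9569532 × 10^6.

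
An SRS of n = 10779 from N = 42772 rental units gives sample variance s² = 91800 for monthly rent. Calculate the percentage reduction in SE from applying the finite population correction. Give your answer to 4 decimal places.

f = n/N = 10779/42772 = 0.25201066.
SE_no-fpc = √(s²/n) = 2.9183146; SE_fpc = √((1−f)s²/n) = 2.5239445.
Ratio = √(1−f) = 0.86486377. Reduction = 100·(1 − 0.86486377) = 13.5136%.

13.5136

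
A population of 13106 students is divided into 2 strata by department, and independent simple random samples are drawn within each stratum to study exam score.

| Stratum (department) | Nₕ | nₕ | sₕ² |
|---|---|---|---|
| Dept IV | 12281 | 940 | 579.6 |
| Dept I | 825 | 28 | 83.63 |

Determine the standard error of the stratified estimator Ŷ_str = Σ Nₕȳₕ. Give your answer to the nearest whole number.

Var(Ŷ_str) = Σₕ Nₕ²(1 − fₕ)sₕ²/nₕ.
Dept IV: 12281²·(1 − 940/12281)·579.6/940 = 8.5878728 × 10^7.
Dept I: 825²·(1 − 28/825)·83.63/28 = 1.9638863 × 10^6.
Sum = 8.7842614 × 10^7.
SE = √(8.7842614 × 10^7) = 9372.

9372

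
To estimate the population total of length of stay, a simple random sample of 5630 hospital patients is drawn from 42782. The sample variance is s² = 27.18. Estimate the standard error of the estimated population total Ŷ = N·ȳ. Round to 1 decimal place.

Var(Ŷ) = N²·Var(ȳ) = N²·(1 − n/N)·s²/n.
f = 5630/42782 = 0.13159740; Var(ȳ) = 0.86840260·27.18/5630 = 0.0041923948.
Var(Ŷ) = 42782² · 0.0041923948 = 7.6733382 × 10^6.
SE(Ŷ) = √(7.6733382 × 10^6) = 2770.1.

2770.1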